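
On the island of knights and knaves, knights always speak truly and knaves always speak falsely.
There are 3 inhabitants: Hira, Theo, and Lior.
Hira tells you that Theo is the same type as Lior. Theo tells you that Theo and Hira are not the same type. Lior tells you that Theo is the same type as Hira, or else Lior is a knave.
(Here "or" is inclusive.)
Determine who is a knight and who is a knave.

Hira is a knave, and the claim "Theo is the same type as Lior" is indeed False.
As a knave, Theo's statement "Theo and Hira are not the same type" should be False; it is.
Lior (knight): "Theo is the same type as Hira, or else Lior is a knave" — true. ✓

Hira is a knave, Theo is a knave, and Lior is a knight.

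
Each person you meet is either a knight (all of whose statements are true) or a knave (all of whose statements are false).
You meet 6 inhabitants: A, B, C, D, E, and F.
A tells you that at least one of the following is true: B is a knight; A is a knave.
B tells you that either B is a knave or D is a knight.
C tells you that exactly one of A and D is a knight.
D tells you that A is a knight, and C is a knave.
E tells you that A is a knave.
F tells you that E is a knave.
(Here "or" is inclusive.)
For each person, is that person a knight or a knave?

A is a knight, B is a knight, C is a knave, D is a knight, E is a knave, and F is a knight.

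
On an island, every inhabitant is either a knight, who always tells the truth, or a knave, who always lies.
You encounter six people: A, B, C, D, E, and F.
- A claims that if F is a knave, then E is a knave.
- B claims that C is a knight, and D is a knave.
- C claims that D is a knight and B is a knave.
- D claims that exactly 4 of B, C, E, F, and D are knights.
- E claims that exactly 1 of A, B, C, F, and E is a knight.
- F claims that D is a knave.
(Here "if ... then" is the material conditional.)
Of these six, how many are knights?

2

The unique consistent assignment is A=knight, B=knave, C=knave, D=knave, E=knave, F=knight.
That has 2 knights.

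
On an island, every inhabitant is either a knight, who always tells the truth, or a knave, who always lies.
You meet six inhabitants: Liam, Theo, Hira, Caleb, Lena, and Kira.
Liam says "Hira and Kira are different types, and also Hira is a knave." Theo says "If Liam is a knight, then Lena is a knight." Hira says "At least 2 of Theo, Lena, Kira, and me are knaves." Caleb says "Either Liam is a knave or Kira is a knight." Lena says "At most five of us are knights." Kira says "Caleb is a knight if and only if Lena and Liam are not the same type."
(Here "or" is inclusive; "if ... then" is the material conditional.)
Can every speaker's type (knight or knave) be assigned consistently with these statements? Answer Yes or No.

Checking all 64 assignments, each has at least one speaker whose statement's truth value contradicts their type.

No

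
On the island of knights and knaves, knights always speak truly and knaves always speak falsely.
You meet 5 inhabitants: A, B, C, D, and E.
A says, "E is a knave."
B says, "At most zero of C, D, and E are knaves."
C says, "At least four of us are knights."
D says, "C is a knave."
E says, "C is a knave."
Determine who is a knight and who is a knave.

A is a knave, so "E is a knave" must be False — and it is.
B is a knave, so "at most zero of C, D, and E are knaves" must be False — and it is.
C is a knave; "at least four of us are knights" is False, as required.
D is a knight, and the claim "C is a knave" is indeed true.
E is a knight, so "C is a knave" must be true — and it is.

Knights: D and E. Knaves: A, B, and C.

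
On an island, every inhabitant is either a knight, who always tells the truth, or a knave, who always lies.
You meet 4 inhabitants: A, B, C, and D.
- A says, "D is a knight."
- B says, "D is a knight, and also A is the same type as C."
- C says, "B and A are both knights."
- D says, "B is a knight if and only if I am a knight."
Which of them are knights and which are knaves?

A is a knight, and the claim "D is a knight" is indeed true.
B is a knight; "D is a knight, and also A is the same type as C" is true, as required.
Since C is a knight, "B and A are both knights" needs to be true, which holds.
D (knight): "B is a knight if and only if I am a knight" — true. ✓

A is a knight, B is a knight, C is a knight, and D is a knight.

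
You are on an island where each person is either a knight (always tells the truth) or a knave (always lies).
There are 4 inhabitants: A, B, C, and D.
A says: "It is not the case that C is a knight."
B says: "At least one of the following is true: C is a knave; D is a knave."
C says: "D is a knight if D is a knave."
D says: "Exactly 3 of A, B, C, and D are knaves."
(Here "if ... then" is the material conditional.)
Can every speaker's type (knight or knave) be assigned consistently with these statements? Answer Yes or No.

Yes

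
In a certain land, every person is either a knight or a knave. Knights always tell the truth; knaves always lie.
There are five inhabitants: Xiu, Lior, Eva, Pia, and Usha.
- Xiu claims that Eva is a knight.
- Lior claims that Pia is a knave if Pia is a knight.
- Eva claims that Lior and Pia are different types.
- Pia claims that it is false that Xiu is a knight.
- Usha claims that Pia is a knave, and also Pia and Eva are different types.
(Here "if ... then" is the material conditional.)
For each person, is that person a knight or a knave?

Suppose Xiu is a knave. Then Xiu's statement "Eva is a knight" would have to be false. Checking the 16 ways to assign the others, none is consistent with every speaker.
(For instance, with Lior=knight, Eva=knight, Pia=knave, Usha=knight, Xiu's claim "Eva is a knight" comes out true where it would need to be false.)
So Xiu must be a knight, making "Eva is a knight" true. Taking Xiu=knight, Lior=knight, Eva=knight, Pia=knave, Usha=knight, each remaining statement checks out:
  Lior (knight): "Pia is a knave if Pia is a knight" — true. ✓
  Eva (knight): "Lior and Pia are different types" — true. ✓
  Pia (knave): "it is false that Xiu is a knight" — false. ✓
  Usha (knight): "Pia is a knave, and also Pia and Eva are different types" — true. ✓
This is the unique consistent assignment.

Xiu is a knight, Lior is a knight, Eva is a knight, Pia is a knave, and Usha is a knight.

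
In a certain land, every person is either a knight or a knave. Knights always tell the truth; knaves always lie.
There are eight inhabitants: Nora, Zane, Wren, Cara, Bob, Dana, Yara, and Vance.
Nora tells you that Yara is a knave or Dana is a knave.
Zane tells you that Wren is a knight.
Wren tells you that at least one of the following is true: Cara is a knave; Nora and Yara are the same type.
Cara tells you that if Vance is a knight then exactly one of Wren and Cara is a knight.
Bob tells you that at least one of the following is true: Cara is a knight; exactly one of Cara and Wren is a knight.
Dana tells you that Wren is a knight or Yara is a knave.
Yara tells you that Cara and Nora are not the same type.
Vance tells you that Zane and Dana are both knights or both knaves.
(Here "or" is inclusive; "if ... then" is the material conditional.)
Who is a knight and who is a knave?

Nora is a knight, so "Yara is a knave or Dana is a knave" must be true — and it is.
As a knave, Zane's statement "Wren is a knight" should be False; it is.
Wren is a knave, so "at least one of the following is true: Cara is a knave; Nora and Yara are the same type" must be False — and it is.
Since Cara is a knight, "if Vance is a knight then exactly one of Wren and Cara is a knight" needs to be true, which holds.
Bob is a knight, and the claim "at least one of the following is true: Cara is a knight; exactly one of Cara and Wren is a knight" is indeed true.
Dana is a knight, and the claim "Wren is a knight or Yara is a knave" is indeed true.
As a knave, Yara's statement "Cara and Nora are not the same type" should be False; it is.
Vance (knave): "Zane and Dana are both knights or both knaves" — False. ✓

Nora is a knight, Zane is a knave, Wren is a knave, Cara is a knight, Bob is a knight, Dana is a knight, Yara is a knave, and Vance is a knave.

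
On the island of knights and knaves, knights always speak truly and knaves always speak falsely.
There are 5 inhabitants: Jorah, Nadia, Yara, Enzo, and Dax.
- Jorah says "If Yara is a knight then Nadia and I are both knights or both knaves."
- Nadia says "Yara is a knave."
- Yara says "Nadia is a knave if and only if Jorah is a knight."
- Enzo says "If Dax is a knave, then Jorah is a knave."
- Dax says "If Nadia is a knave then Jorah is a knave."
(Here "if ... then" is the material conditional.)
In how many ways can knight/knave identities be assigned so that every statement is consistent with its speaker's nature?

1

Consistent assignments:
  Jorah=knight, Nadia=knight, Yara=knave, Enzo=knight, Dax=knight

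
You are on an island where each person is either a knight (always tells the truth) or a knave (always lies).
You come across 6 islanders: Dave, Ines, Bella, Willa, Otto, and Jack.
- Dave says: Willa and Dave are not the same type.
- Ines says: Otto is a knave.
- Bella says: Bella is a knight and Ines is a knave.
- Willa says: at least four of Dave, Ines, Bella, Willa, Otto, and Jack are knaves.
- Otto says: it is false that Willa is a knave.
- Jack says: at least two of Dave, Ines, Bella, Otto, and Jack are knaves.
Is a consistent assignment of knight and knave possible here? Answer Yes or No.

One consistent assignment: Dave=knight, Ines=knight, Bella=knave, Willa=knave, Otto=knave, Jack=knight.

Yes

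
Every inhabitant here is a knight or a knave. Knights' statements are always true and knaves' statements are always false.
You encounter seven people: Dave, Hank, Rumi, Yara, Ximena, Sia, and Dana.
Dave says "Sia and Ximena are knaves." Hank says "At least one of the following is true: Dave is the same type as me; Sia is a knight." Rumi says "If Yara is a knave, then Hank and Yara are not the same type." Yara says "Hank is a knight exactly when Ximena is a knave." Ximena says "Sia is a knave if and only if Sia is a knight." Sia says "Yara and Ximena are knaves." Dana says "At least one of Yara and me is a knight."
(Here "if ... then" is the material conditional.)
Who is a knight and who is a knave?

Dave is a knight, Hank is a knight, Rumi is a knight, Yara is a knight, Ximena is a knave, Sia is a knave, and Dana is a knight.

Dave is a knight, and the claim "Sia and Ximena are knaves" is indeed True.
Since Hank is a knight, "at least one of the following is true: Dave is the same type as me; Sia is a knight" needs to be True, which holds.
Rumi is a knight; "if Yara is a knave, then Hank and Yara are not the same type" is True, as required.
Yara is a knight, so "Hank is a knight exactly when Ximena is a knave" must be True — and it is.
Ximena is a knave, so "Sia is a knave if and only if Sia is a knight" must be False — and it is.
As a knave, Sia's statement "Yara and Ximena are knaves" should be False; it is.
As a knight, Dana's statement "at least one of Yara and me is a knight" should be True; it is.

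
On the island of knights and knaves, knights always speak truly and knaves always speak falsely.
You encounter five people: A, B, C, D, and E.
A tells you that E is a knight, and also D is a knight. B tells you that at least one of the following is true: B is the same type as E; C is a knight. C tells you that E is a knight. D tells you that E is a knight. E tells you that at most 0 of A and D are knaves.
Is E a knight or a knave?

Consistent assignments: {A=knight, B=knight, C=knight, D=knight, E=knight}
In every consistent assignment, E is a knight.

E is a knight.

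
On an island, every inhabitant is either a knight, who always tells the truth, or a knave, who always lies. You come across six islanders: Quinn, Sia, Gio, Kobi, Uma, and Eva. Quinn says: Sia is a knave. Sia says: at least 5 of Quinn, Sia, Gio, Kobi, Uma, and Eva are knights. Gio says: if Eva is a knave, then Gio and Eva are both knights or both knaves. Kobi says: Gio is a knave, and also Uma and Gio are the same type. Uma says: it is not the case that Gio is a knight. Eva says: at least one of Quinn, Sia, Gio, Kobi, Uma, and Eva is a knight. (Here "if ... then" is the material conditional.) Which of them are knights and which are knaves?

Knights: Quinn, Gio, and Eva. Knaves: Sia, Kobi, and Uma.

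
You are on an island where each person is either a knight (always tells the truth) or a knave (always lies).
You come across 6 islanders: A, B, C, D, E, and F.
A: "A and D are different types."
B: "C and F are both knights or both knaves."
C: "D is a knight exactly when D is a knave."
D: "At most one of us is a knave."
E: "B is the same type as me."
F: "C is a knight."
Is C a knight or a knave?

C is a knave.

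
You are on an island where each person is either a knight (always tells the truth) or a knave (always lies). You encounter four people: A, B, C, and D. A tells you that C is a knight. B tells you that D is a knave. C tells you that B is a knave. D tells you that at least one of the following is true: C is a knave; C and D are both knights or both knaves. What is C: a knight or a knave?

Consistent assignments: {A=knight, B=knave, C=knight, D=knight}
In every consistent assignment, C is a knight.

C is a knight.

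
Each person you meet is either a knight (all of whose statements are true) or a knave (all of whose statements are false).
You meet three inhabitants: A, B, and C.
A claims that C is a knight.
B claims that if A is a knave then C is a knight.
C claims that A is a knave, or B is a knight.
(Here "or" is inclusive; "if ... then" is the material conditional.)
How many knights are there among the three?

3

The unique consistent assignment is A=knight, B=knight, C=knight.
That has 3 knights.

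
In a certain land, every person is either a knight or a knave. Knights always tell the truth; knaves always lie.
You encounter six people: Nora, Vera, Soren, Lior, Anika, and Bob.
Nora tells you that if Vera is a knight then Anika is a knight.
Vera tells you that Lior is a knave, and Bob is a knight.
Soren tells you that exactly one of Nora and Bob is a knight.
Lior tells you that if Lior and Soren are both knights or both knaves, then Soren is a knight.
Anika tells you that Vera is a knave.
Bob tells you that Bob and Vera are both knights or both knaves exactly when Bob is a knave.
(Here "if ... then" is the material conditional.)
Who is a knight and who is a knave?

Nora is a knight, so "if Vera is a knight then Anika is a knight" must be true — and it is.
Since Vera is a knave, "Lior is a knave, and Bob is a knight" needs to be false, which holds.
Soren (knave): "exactly one of Nora and Bob is a knight" — false. ✓
As a knight, Lior's statement "if Lior and Soren are both knights or both knaves, then Soren is a knight" should be true; it is.
As a knight, Anika's statement "Vera is a knave" should be true; it is.
Bob is a knight, and the claim "Bob and Vera are both knights or both knaves exactly when Bob is a knave" is indeed true.

Nora is a knight, Vera is a knave, Soren is a knave, Lior is a knight, Anika is a knight, and Bob is a knight.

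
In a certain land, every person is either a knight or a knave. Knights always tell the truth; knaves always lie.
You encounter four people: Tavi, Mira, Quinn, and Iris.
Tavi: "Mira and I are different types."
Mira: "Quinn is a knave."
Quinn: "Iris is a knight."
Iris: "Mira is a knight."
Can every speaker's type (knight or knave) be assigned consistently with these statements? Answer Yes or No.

No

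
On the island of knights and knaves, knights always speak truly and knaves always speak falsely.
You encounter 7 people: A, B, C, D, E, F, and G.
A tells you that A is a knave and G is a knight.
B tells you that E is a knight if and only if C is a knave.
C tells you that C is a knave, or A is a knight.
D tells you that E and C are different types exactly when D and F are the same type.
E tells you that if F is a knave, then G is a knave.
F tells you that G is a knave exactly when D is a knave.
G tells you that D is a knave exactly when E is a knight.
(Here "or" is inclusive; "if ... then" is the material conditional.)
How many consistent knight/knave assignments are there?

0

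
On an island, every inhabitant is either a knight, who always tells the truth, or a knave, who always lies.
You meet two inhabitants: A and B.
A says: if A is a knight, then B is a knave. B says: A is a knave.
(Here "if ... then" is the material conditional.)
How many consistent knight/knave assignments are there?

Consistent assignments:
  A=knight, B=knave

1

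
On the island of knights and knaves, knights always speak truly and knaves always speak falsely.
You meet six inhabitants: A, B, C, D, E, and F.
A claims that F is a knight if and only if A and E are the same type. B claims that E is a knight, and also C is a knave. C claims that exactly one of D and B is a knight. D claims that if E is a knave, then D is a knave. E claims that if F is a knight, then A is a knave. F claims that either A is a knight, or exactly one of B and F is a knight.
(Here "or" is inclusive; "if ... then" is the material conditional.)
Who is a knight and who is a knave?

A is a knave, B is a knave, C is a knight, D is a knight, E is a knight, and F is a knight.

As a knave, A's statement "F is a knight if and only if A and E are the same type" should be False; it is.
B (knave): "E is a knight, and also C is a knave" — False. ✓
C is a knight, so "exactly one of D and B is a knight" must be True — and it is.
Since D is a knight, "if E is a knave, then D is a knave" needs to be True, which holds.
Since E is a knight, "if F is a knight, then A is a knave" needs to be True, which holds.
As a knight, F's statement "either A is a knight, or exactly one of B and F is a knight" should be True; it is.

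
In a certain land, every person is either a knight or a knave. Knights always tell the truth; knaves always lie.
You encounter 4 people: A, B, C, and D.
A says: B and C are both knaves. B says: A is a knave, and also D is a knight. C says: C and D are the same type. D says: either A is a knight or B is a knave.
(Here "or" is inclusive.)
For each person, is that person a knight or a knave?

Suppose A is a knave. Then A's statement "B and C are both knaves" would have to be false. Checking the 8 ways to assign the others, none is consistent with every speaker.
(For instance, with B=knave, C=knave, D=knight, A's claim "B and C are both knaves" comes out true where it would need to be false.)
So A must be a knight, making "B and C are both knaves" true. Taking A=knight, B=knave, C=knave, D=knight, each remaining statement checks out:
  B (knave): "A is a knave, and also D is a knight" — false. ✓
  C (knave): "C and D are the same type" — false. ✓
  D (knight): "either A is a knight or B is a knave" — true. ✓
This is the unique consistent assignment.

Knights: A and D. Knaves: B and C.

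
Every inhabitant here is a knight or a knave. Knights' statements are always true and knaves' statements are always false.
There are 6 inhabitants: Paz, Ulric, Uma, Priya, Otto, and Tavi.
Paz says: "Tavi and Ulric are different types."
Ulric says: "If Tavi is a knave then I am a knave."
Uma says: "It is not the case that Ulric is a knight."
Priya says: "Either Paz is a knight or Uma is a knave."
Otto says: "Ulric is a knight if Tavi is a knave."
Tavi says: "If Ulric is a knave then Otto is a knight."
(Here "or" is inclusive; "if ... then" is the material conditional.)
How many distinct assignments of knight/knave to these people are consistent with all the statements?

Consistent assignments:
  Paz=knave, Ulric=knight, Uma=knave, Priya=knight, Otto=knight, Tavi=knight

1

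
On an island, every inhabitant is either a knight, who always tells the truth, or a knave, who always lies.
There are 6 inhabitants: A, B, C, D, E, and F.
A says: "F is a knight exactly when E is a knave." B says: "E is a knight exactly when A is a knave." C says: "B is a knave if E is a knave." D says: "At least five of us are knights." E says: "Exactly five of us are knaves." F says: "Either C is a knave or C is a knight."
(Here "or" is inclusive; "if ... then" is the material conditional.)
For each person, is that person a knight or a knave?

A is a knight, B is a knight, C is a knave, D is a knave, E is a knave, and F is a knight.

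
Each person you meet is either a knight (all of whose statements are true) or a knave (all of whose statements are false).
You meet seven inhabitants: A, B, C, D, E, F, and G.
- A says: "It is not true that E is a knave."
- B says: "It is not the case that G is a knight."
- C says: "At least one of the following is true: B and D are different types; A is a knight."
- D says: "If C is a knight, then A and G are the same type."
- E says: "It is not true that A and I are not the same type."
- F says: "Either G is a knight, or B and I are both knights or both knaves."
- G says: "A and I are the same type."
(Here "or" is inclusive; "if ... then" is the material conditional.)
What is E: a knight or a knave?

E is a knight.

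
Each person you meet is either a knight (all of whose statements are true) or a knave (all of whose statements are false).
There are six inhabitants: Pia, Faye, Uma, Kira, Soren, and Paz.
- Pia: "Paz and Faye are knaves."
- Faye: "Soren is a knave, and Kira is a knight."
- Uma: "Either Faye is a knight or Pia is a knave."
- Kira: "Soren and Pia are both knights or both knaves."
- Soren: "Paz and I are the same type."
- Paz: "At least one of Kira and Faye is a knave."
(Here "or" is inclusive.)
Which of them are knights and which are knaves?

Pia is a knave, Faye is a knave, Uma is a knight, Kira is a knave, Soren is a knight, and Paz is a knight.

As a knave, Pia's statement "Paz and Faye are knaves" should be false; it is.
Faye (knave): "Soren is a knave, and Kira is a knight" — false. ✓
Uma is a knight, so "either Faye is a knight or Pia is a knave" must be True — and it is.
Since Kira is a knave, "Soren and Pia are both knights or both knaves" needs to be false, which holds.
Since Soren is a knight, "Paz and I are the same type" needs to be True, which holds.
Paz is a knight; "at least one of Kira and Faye is a knave" is True, as required.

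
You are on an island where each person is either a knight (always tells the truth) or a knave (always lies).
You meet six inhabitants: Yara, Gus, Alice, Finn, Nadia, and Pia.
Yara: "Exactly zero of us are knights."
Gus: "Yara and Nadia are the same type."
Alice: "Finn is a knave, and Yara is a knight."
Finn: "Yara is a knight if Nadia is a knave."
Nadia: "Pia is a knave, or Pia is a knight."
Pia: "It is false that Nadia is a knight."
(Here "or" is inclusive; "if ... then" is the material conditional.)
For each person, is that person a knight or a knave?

Yara is a knave, Gus is a knave, Alice is a knave, Finn is a knight, Nadia is a knight, and Pia is a knave.

Yara is a knave; "exactly zero of us are knights" is false, as required.
As a knave, Gus's statement "Yara and Nadia are the same type" should be false; it is.
Alice (knave): "Finn is a knave, and Yara is a knight" — false. ✓
Finn (knight): "Yara is a knight if Nadia is a knave" — true. ✓
Nadia is a knight, and the claim "Pia is a knave, or Pia is a knight" is indeed true.
Since Pia is a knave, "it is false that Nadia is a knight" needs to be false, which holds.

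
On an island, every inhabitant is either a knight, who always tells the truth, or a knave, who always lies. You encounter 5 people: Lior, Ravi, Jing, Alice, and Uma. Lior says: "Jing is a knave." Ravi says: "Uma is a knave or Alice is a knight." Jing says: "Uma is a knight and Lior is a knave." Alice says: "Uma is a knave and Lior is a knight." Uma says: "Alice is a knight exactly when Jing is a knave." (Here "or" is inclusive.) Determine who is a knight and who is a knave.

Knights: Jing and Uma. Knaves: Lior, Ravi, and Alice.

Lior (knave): "Jing is a knave" — false. ✓
As a knave, Ravi's statement "Uma is a knave or Alice is a knight" should be false; it is.
Jing is a knight, and the claim "Uma is a knight and Lior is a knave" is indeed True.
Alice is a knave; "Uma is a knave and Lior is a knight" is false, as required.
Uma is a knight, so "Alice is a knight exactly when Jing is a knave" must be True — and it is.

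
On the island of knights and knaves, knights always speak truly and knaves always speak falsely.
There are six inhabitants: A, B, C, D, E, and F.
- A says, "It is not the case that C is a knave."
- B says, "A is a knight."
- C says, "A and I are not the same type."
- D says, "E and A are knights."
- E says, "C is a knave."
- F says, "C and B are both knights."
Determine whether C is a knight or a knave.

Consistent assignments: {A=knave, B=knave, C=knave, D=knave, E=knight, F=knave}
In every consistent assignment, C is a knave.

C is a knave.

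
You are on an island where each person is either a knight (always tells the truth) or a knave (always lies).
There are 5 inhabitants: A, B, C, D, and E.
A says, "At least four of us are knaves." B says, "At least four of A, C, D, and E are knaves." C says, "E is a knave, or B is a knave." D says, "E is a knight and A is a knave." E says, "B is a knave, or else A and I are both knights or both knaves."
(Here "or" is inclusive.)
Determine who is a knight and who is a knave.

A is a knave, so "at least four of us are knaves" must be false — and it is.
B (knave): "at least four of A, C, D, and E are knaves" — false. ✓
C (knight): "E is a knave, or B is a knave" — true. ✓
D is a knight, and the claim "E is a knight and A is a knave" is indeed true.
E is a knight, so "B is a knave, or else A and I are both knights or both knaves" must be true — and it is.

A is a knave, B is a knave, C is a knight, D is a knight, and E is a knight.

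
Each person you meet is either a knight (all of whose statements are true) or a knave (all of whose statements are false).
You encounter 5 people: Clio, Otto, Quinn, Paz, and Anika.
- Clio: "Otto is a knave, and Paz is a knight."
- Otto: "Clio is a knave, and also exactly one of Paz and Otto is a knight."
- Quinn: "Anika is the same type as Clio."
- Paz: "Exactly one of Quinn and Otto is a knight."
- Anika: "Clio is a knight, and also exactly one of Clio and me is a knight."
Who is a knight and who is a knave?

Clio is a knave, Otto is a knight, Quinn is a knight, Paz is a knave, and Anika is a knave.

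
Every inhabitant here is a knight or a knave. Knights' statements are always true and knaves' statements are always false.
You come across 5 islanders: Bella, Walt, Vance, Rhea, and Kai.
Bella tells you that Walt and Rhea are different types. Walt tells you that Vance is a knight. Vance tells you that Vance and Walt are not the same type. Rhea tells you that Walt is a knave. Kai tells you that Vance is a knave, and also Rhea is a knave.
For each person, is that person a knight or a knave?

Bella is a knight, so "Walt and Rhea are different types" must be True — and it is.
Walt is a knave, and the claim "Vance is a knight" is indeed False.
Vance is a knave; "Vance and Walt are not the same type" is False, as required.
Rhea (knight): "Walt is a knave" — True. ✓
Kai is a knave, so "Vance is a knave, and also Rhea is a knave" must be False — and it is.

Bella is a knight, Walt is a knave, Vance is a knave, Rhea is a knight, and Kai is a knave.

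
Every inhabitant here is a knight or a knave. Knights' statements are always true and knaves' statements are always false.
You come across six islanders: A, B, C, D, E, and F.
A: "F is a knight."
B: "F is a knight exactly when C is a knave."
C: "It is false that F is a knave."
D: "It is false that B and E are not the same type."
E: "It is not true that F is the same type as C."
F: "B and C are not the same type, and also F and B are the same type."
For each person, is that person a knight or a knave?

A is a knave, B is a knave, C is a knave, D is a knight, E is a knave, and F is a knave.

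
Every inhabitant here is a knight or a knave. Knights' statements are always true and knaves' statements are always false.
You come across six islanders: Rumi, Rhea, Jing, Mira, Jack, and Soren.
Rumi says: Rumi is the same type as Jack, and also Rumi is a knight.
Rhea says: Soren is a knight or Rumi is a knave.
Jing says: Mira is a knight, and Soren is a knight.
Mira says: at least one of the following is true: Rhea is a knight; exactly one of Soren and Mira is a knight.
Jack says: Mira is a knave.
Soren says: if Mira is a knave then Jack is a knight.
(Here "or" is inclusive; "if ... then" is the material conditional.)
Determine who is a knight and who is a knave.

Rumi is a knave, Rhea is a knight, Jing is a knight, Mira is a knight, Jack is a knave, and Soren is a knight.

As a knave, Rumi's statement "Rumi is the same type as Jack, and also Rumi is a knight" should be false; it is.
Rhea (knight): "Soren is a knight or Rumi is a knave" — True. ✓
Jing is a knight; "Mira is a knight, and Soren is a knight" is True, as required.
Mira is a knight, so "at least one of the following is true: Rhea is a knight; exactly one of Soren and Mira is a knight" must be True — and it is.
Since Jack is a knave, "Mira is a knave" needs to be false, which holds.
Since Soren is a knight, "if Mira is a knave then Jack is a knight" needs to be True, which holds.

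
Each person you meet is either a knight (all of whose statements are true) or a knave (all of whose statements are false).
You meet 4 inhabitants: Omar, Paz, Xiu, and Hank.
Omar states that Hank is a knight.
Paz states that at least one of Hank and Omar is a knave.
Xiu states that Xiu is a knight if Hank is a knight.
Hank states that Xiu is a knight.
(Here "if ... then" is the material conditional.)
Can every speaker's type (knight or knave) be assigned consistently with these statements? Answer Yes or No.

One consistent assignment: Omar=knight, Paz=knave, Xiu=knight, Hank=knight.

Yes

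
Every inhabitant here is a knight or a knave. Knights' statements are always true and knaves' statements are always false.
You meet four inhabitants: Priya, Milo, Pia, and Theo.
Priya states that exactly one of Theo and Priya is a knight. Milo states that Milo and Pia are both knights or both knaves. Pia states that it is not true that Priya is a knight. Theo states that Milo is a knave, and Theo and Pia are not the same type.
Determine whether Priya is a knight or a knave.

Priya is a knave.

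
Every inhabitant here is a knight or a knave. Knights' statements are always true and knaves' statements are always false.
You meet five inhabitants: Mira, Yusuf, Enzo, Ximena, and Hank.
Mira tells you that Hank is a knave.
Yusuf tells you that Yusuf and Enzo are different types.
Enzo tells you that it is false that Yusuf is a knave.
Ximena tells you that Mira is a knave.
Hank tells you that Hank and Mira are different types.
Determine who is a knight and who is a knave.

Knights: Ximena and Hank. Knaves: Mira, Yusuf, and Enzo.

Since Mira is a knave, "Hank is a knave" needs to be False, which holds.
Yusuf is a knave, and the claim "Yusuf and Enzo are different types" is indeed False.
Enzo (knave): "it is false that Yusuf is a knave" — False. ✓
Since Ximena is a knight, "Mira is a knave" needs to be True, which holds.
Since Hank is a knight, "Hank and Mira are different types" needs to be True, which holds.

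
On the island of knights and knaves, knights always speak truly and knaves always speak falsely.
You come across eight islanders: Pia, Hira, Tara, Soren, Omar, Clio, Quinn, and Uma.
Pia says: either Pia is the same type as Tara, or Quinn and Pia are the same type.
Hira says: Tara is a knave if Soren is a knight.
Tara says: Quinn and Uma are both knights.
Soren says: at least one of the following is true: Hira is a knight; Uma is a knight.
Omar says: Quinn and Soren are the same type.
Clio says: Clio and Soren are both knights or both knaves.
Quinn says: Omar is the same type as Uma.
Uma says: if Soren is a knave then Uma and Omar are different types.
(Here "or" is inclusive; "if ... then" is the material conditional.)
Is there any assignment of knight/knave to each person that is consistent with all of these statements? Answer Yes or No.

Yes

One consistent assignment: Pia=knight, Hira=knave, Tara=knight, Soren=knight, Omar=knight, Clio=knight, Quinn=knight, Uma=knight.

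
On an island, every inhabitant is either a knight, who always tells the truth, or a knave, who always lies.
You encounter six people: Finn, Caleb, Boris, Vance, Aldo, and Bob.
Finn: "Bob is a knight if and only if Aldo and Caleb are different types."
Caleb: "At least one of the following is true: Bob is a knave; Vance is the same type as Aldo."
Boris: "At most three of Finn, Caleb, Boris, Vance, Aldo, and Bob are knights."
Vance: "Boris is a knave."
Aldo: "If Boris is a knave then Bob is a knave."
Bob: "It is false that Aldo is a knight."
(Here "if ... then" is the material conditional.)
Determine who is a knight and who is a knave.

Finn is a knight; "Bob is a knight if and only if Aldo and Caleb are different types" is True, as required.
Caleb is a knight; "at least one of the following is true: Bob is a knave; Vance is the same type as Aldo" is True, as required.
Since Boris is a knave, "at most three of Finn, Caleb, Boris, Vance, Aldo, and Bob are knights" needs to be false, which holds.
Vance is a knight, and the claim "Boris is a knave" is indeed True.
Since Aldo is a knight, "if Boris is a knave then Bob is a knave" needs to be True, which holds.
Bob is a knave; "it is false that Aldo is a knight" is false, as required.

Finn is a knight, Caleb is a knight, Boris is a knave, Vance is a knight, Aldo is a knight, and Bob is a knave.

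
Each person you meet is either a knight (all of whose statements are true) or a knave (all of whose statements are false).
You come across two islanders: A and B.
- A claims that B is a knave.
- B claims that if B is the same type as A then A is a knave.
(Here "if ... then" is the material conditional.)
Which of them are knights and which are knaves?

A is a knave and B is a knight.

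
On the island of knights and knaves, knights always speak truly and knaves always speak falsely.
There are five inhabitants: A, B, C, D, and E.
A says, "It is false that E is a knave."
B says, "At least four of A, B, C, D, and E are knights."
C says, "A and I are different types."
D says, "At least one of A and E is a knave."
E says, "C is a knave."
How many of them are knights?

2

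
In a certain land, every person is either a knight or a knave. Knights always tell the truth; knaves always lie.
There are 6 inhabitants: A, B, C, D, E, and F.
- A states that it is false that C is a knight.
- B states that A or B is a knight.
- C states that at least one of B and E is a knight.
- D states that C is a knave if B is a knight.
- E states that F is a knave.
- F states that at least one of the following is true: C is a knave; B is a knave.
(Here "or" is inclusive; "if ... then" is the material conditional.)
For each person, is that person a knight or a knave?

Knights: B, C, and E. Knaves: A, D, and F.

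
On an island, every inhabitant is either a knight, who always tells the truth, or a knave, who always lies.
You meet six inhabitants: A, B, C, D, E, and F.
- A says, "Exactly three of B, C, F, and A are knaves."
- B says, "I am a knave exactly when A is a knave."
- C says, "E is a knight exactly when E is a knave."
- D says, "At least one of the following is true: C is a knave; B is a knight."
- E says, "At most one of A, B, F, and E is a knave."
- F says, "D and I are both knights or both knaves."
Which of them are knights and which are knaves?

Since A is a knight, "exactly three of B, C, F, and A are knaves" needs to be true, which holds.
B (knave): "I am a knave exactly when A is a knave" — False. ✓
C is a knave, and the claim "E is a knight exactly when E is a knave" is indeed False.
D is a knight, so "at least one of the following is true: C is a knave; B is a knight" must be true — and it is.
Since E is a knave, "at most one of A, B, F, and E is a knave" needs to be False, which holds.
F (knave): "D and I are both knights or both knaves" — False. ✓

A is a knight, B is a knave, C is a knave, D is a knight, E is a knave, and F is a knave.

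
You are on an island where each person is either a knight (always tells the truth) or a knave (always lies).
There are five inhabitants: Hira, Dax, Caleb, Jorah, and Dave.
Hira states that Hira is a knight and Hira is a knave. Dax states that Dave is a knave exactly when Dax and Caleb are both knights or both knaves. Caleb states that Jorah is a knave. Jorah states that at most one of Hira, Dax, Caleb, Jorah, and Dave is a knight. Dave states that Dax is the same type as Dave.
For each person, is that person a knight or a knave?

Hira is a knave, Dax is a knight, Caleb is a knight, Jorah is a knave, and Dave is a knave.

Hira is a knave; "Hira is a knight and Hira is a knave" is False, as required.
Dax is a knight; "Dave is a knave exactly when Dax and Caleb are both knights or both knaves" is true, as required.
Caleb (knight): "Jorah is a knave" — true. ✓
As a knave, Jorah's statement "at most one of Hira, Dax, Caleb, Jorah, and Dave is a knight" should be False; it is.
As a knave, Dave's statement "Dax is the same type as Dave" should be False; it is.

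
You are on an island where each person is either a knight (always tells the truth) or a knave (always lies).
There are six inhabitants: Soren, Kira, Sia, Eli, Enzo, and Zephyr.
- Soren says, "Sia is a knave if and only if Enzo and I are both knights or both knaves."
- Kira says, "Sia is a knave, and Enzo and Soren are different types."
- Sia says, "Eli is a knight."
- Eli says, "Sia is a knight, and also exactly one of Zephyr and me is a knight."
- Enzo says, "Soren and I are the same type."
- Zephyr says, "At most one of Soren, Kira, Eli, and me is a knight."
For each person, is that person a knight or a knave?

Soren is a knight, Kira is a knave, Sia is a knight, Eli is a knight, Enzo is a knave, and Zephyr is a knave.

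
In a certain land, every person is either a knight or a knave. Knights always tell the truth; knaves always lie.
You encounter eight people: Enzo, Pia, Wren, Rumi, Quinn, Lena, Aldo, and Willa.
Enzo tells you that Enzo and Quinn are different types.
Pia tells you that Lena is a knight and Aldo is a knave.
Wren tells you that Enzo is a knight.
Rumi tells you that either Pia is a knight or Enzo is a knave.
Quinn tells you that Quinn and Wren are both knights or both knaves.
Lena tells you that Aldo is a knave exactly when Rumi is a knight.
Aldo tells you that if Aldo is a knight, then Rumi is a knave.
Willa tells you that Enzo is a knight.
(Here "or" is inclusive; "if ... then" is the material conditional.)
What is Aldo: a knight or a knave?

Aldo is a knight.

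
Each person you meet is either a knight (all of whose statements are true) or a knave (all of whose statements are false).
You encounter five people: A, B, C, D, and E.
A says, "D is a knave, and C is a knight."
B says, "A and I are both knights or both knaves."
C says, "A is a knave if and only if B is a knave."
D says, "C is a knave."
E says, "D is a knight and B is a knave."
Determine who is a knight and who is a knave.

A is a knight, B is a knight, C is a knight, D is a knave, and E is a knave.

A is a knight, and the claim "D is a knave, and C is a knight" is indeed True.
B is a knight, and the claim "A and I are both knights or both knaves" is indeed True.
C is a knight; "A is a knave if and only if B is a knave" is True, as required.
D (knave): "C is a knave" — False. ✓
As a knave, E's statement "D is a knight and B is a knave" should be False; it is.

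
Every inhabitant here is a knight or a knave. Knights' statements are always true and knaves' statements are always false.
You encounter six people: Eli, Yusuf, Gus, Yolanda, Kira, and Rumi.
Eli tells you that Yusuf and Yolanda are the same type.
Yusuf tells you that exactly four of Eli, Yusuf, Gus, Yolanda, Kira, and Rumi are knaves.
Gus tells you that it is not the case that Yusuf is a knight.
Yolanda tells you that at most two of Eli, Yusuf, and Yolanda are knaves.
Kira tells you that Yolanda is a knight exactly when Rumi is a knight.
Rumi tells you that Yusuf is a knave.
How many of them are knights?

4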